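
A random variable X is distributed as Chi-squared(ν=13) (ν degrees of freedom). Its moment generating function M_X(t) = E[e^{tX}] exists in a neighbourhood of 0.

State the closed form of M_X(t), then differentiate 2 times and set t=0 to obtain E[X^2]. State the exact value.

M_X(t) = (1 - 2*t)^(-13/2)
M′(t) = -13/(128*t^7*√(1 - 2*t) - 448*t^6*√(1 - 2*t) + 672*t^5*√(1 - 2*t) - 560*t^4*√(1 - 2*t) + 280*t^3*√(1 - 2*t) - 84*t^2*√(1 - 2*t) + 14*t*√(1 - 2*t) - √(1 - 2*t))

E[X^2] = M′′(0) = 195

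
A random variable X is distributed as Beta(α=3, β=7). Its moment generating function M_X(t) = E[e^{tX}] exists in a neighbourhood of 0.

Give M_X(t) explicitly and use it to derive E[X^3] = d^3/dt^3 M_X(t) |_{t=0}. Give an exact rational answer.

E[X^3] = M^(3)(0) = 1/22

M_X(t) = ₁F₁(3; 10; t)
M^(3)(t) = ₁F₁(6; 13; t)/22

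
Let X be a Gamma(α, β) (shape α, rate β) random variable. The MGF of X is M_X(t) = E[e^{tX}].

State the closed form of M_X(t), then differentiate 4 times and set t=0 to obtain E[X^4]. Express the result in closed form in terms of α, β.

E[X^4] = M^(4)(0) = α*(α^3 + 6*α^2 + 11*α + 6)/β^4

M_X(t) = (β/(β - t))^α
M^(4)(t) = (α^4*β^α*(1/(β - t))^α + 6*α^3*β^α*(1/(β - t))^α + 11*α^2*β^α*(1/(β - t))^α + 6*α*β^α*(1/(β - t))^α)/(β^4 - 4*β^3*t + 6*β^2*t^2 - 4*β*t^3 + t^4)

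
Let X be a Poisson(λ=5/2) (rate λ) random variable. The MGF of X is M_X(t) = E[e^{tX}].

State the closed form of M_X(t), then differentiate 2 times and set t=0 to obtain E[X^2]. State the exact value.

E[X^2] = d^2M/dt^2 |_{t=0} = 35/4

M_X(t) = e^(5*e^(t)/2 - 5/2)
dM/dt = 5*e^(-5/2)*e^(t)*e^(5*e^(t)/2)/2
d^2M/dt^2 = (25*e^(2*t)*e^(5*e^(t)/2) + 10*e^(t)*e^(5*e^(t)/2))*e^(-5/2)/4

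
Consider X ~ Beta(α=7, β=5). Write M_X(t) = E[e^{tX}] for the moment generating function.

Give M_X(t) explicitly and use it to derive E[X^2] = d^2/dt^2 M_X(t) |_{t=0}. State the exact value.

M_X(t) = ₁F₁(7; 12; t)
M′(t) = 7*₁F₁(8; 13; t)/12
M′′(t) = 14*₁F₁(9; 14; t)/39

E[X^2] = M′′(0) = 14/39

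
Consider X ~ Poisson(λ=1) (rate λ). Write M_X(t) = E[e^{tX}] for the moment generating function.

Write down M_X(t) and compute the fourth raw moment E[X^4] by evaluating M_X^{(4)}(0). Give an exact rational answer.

E[X^4] = M′′′′(0) = 15

M_X(t) = e^(e^(t) - 1)
M′(t) = e^(-1)*e^(t)*e^(e^(t))
M′′(t) = (e^(2*t)*e^(e^(t)) + e^(t)*e^(e^(t)))*e^(-1)
M′′′(t) = (e^(3*t)*e^(e^(t)) + 3*e^(2*t)*e^(e^(t)) + e^(t)*e^(e^(t)))*e^(-1)
M′′′′(t) = (e^(4*t)*e^(e^(t)) + 6*e^(3*t)*e^(e^(t)) + 7*e^(2*t)*e^(e^(t)) + e^(t)*e^(e^(t)))*e^(-1)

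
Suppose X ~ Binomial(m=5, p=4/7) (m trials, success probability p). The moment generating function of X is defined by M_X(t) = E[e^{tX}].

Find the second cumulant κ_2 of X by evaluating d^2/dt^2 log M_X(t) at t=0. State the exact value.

κ_2 = D^2[K](0) = 60/49

M_X(t) = (4*e^(t)/7 + 3/7)^5
K_X(t) = log M_X(t) = 5*log(4*e^(t)/7 + 3/7)
D^2[K](t) = 60*e^(t)/(16*e^(2*t) + 24*e^(t) + 9)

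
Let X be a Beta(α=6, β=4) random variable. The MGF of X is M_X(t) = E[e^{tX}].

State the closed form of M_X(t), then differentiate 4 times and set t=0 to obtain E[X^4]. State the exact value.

E[X^4] = M′′′′(0) = 126/715

M_X(t) = ₁F₁(6; 10; t)
M′(t) = 3*₁F₁(7; 11; t)/5
M′′(t) = 21*₁F₁(8; 12; t)/55
M′′′(t) = 14*₁F₁(9; 13; t)/55
M′′′′(t) = 126*₁F₁(10; 14; t)/715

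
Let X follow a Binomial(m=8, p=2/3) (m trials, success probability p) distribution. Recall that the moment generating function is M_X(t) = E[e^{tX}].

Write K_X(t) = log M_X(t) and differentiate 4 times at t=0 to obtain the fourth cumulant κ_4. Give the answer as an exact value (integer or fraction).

M_X(t) = (2*e^(t)/3 + 1/3)^8
K_X(t) = log M_X(t) = 8*log(2*e^(t)/3 + 1/3)
K^(4)(t) = (64*e^(3*t) - 128*e^(2*t) + 16*e^(t))/(16*e^(4*t) + 32*e^(3*t) + 24*e^(2*t) + 8*e^(t) + 1)

κ_4 = K^(4)(0) = -16/27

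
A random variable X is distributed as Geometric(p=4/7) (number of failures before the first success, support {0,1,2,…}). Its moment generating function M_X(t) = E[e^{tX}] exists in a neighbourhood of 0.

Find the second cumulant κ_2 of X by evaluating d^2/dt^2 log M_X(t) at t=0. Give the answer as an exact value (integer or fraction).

M_X(t) = 4/(7*(1 - 3*e^(t)/7))
K_X(t) = log M_X(t) = -log(1 - 3*e^(t)/7) - log(7) + 2*log(2)
dK/dt = -3*e^(t)/(3*e^(t) - 7)
d^2K/dt^2 = 21*e^(t)/(9*e^(2*t) - 42*e^(t) + 49)

κ_2 = d^2K/dt^2 |_{t=0} = 21/16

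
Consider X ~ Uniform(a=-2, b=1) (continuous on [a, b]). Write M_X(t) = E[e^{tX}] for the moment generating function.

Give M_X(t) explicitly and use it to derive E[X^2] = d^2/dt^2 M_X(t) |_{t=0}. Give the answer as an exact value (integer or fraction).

M_X(t) = (e^(t) - e^(-2*t))/(3*t)
D^2[M](t) = (t^2*e^(3*t) - 4*t^2 - 2*t*e^(3*t) - 4*t + 2*e^(3*t) - 2)*e^(-2*t)/(3*t^3)

E[X^2] = D^2[M](0) = 1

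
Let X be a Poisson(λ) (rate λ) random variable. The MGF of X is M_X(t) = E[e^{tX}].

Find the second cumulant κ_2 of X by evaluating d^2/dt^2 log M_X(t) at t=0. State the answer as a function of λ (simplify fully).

M_X(t) = e^(λ*(e^(t) - 1))
K_X(t) = log M_X(t) = λ*(e^(t) - 1)
dK/dt = λ*e^(t)
d^2K/dt^2 = λ*e^(t)

κ_2 = d^2K/dt^2 |_{t=0} = λ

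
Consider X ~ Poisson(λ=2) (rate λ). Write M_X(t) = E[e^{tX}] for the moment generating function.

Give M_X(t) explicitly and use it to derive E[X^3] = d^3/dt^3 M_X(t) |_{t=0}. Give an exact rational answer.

E[X^3] = d^3M/dt^3 |_{t=0} = 22

M_X(t) = e^(2*e^(t) - 2)
dM/dt = 2*e^(-2)*e^(t)*e^(2*e^(t))
d^2M/dt^2 = (4*e^(2*t)*e^(2*e^(t)) + 2*e^(t)*e^(2*e^(t)))*e^(-2)
d^3M/dt^3 = (8*e^(3*t)*e^(2*e^(t)) + 12*e^(2*t)*e^(2*e^(t)) + 2*e^(t)*e^(2*e^(t)))*e^(-2)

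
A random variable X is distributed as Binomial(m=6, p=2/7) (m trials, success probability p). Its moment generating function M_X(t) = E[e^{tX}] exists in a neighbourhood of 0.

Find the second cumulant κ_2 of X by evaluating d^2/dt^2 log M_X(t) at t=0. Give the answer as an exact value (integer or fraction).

κ_2 = K^(2)(0) = 60/49

M_X(t) = (2*e^(t)/7 + 5/7)^6
K_X(t) = log M_X(t) = 6*log(2*e^(t)/7 + 5/7)
K^(2)(t) = 60*e^(t)/(4*e^(2*t) + 20*e^(t) + 25)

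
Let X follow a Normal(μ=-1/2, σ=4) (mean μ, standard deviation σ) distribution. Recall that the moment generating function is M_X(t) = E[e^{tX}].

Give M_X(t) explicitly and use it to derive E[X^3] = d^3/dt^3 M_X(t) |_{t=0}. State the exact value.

M_X(t) = e^(8*t^2 - t/2)
M^(3)(t) = (32768*t^3*e^(8*t^2) - 3072*t^2*e^(8*t^2) + 6240*t*e^(8*t^2) - 193*e^(8*t^2))*e^(-t/2)/8

E[X^3] = M^(3)(0) = -193/8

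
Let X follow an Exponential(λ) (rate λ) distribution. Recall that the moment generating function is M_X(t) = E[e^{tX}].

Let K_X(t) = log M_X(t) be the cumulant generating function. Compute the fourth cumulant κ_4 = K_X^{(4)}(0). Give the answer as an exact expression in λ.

κ_4 = D^4[K](0) = 6/λ^4

M_X(t) = λ/(λ - t)
K_X(t) = log M_X(t) = log(λ) - log(λ - t)
D^4[K](t) = 6/(λ^4 - 4*λ^3*t + 6*λ^2*t^2 - 4*λ*t^3 + t^4)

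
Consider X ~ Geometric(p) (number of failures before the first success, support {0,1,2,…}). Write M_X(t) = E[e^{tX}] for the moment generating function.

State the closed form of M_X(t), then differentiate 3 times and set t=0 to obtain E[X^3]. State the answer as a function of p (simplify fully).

M_X(t) = p/(-(1 - p)*e^(t) + 1)

E[X^3] = D^3[M](0) = -1 + 7/p - 12/p^2 + 6/p^3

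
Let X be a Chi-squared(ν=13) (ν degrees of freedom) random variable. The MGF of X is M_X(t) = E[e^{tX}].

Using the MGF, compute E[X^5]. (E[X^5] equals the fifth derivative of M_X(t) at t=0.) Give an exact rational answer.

E[X^5] = D^5[M](0) = 1322685

M_X(t) = (1 - 2*t)^(-13/2)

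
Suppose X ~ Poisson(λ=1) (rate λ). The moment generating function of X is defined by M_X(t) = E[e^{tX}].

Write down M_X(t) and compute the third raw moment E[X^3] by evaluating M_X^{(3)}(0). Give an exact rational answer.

M_X(t) = e^(e^(t) - 1)
dM/dt = e^(-1)*e^(t)*e^(e^(t))
d^2M/dt^2 = (e^(2*t)*e^(e^(t)) + e^(t)*e^(e^(t)))*e^(-1)
d^3M/dt^3 = (e^(3*t)*e^(e^(t)) + 3*e^(2*t)*e^(e^(t)) + e^(t)*e^(e^(t)))*e^(-1)

E[X^3] = d^3M/dt^3 |_{t=0} = 5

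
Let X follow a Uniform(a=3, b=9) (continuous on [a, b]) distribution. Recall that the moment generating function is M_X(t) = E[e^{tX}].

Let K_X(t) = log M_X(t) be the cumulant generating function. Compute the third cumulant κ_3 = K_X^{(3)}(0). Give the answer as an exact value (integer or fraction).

κ_3 = K′′′(0) = 0

M_X(t) = (e^(9*t) - e^(3*t))/(6*t)
K_X(t) = log M_X(t) = -log(t) + log(e^(9*t) - e^(3*t)) - log(6)
K′(t) = (9*t*e^(6*t) - 3*t - e^(6*t) + 1)/(t*e^(6*t) - t)
K′′(t) = (-36*t^2*e^(6*t) + e^(12*t) - 2*e^(6*t) + 1)/(t^2*e^(12*t) - 2*t^2*e^(6*t) + t^2)
K′′′(t) = (216*t^3*e^(12*t) + 216*t^3*e^(6*t) - 2*e^(18*t) + 6*e^(12*t) - 6*e^(6*t) + 2)/(t^3*e^(18*t) - 3*t^3*e^(12*t) + 3*t^3*e^(6*t) - t^3)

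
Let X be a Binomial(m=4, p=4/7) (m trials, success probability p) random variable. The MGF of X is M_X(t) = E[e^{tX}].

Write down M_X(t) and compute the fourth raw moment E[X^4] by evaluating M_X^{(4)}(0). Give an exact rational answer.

M_X(t) = (4*e^(t)/7 + 3/7)^4
M′(t) = 1024*e^(4*t)/2401 + 2304*e^(3*t)/2401 + 1728*e^(2*t)/2401 + 432*e^(t)/2401
M′′(t) = 4096*e^(4*t)/2401 + 6912*e^(3*t)/2401 + 3456*e^(2*t)/2401 + 432*e^(t)/2401
M′′′(t) = 16384*e^(4*t)/2401 + 20736*e^(3*t)/2401 + 6912*e^(2*t)/2401 + 432*e^(t)/2401
M′′′′(t) = 65536*e^(4*t)/2401 + 62208*e^(3*t)/2401 + 13824*e^(2*t)/2401 + 432*e^(t)/2401

E[X^4] = M′′′′(0) = 142000/2401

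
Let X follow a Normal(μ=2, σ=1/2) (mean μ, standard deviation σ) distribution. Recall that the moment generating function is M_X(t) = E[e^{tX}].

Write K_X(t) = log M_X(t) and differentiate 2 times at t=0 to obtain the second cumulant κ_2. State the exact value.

κ_2 = K′′(0) = 1/4

M_X(t) = e^(t^2/8 + 2*t)
K_X(t) = log M_X(t) = t^2/8 + 2*t
K′(t) = t/4 + 2
K′′(t) = 1/4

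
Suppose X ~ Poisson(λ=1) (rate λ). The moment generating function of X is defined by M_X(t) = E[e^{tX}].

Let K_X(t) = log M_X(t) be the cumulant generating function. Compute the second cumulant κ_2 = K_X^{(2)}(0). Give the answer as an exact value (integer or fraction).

κ_2 = K^(2)(0) = 1

M_X(t) = e^(e^(t) - 1)
K_X(t) = log M_X(t) = e^(t) - 1
K^(2)(t) = e^(t)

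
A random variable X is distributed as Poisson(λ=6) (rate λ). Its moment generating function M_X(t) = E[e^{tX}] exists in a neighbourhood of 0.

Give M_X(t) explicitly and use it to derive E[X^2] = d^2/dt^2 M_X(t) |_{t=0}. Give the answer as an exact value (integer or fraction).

M_X(t) = e^(6*e^(t) - 6)
M′(t) = 6*e^(-6)*e^(t)*e^(6*e^(t))
M′′(t) = (36*e^(2*t)*e^(6*e^(t)) + 6*e^(t)*e^(6*e^(t)))*e^(-6)

E[X^2] = M′′(0) = 42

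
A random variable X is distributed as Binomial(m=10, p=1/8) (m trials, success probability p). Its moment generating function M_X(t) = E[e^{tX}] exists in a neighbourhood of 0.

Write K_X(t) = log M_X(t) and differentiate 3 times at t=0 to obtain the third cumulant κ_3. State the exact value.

κ_3 = D^3[K](0) = 105/128

M_X(t) = (e^(t)/8 + 7/8)^10
K_X(t) = log M_X(t) = 10*log(e^(t)/8 + 7/8)
D^3[K](t) = (-70*e^(2*t) + 490*e^(t))/(e^(3*t) + 21*e^(2*t) + 147*e^(t) + 343)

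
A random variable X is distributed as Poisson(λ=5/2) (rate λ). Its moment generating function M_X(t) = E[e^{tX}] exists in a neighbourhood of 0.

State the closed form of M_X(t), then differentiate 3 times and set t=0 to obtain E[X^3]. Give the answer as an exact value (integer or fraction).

E[X^3] = M^(3)(0) = 295/8

M_X(t) = e^(5*e^(t)/2 - 5/2)
M^(3)(t) = (125*e^(3*t)*e^(5*e^(t)/2) + 150*e^(2*t)*e^(5*e^(t)/2) + 20*e^(t)*e^(5*e^(t)/2))*e^(-5/2)/8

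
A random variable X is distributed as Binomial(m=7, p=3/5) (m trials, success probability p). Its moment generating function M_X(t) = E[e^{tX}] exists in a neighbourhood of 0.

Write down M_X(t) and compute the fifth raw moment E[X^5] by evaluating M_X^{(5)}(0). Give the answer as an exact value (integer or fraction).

E[X^5] = D^5[M](0) = 1655997/625

M_X(t) = (3*e^(t)/5 + 2/5)^7
D^5[M](t) = 36756909*e^(7*t)/78125 + 79361856*e^(6*t)/78125 + 20412*e^(5*t)/25 + 4644864*e^(4*t)/15625 + 734832*e^(3*t)/15625 + 193536*e^(2*t)/78125 + 1344*e^(t)/78125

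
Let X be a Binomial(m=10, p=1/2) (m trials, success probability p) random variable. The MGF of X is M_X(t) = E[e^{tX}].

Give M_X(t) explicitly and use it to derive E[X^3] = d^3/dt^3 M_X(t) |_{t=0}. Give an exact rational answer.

M_X(t) = (e^(t)/2 + 1/2)^10

E[X^3] = M^(3)(0) = 325/2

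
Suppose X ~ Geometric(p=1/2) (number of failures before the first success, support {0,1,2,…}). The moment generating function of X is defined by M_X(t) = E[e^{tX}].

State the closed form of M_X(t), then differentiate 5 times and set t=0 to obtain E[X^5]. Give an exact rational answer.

E[X^5] = M^(5)(0) = 541

M_X(t) = 1/(2*(1 - e^(t)/2))
M^(5)(t) = (e^(5*t) + 52*e^(4*t) + 264*e^(3*t) + 208*e^(2*t) + 16*e^(t))/(e^(6*t) - 12*e^(5*t) + 60*e^(4*t) - 160*e^(3*t) + 240*e^(2*t) - 192*e^(t) + 64)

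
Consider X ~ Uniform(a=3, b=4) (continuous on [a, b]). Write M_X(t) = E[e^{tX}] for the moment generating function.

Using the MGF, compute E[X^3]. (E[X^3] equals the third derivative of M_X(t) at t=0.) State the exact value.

M_X(t) = (e^(4*t) - e^(3*t))/t
M′(t) = (4*t*e^(4*t) - 3*t*e^(3*t) - e^(4*t) + e^(3*t))/t^2
M′′(t) = (16*t^2*e^(4*t) - 9*t^2*e^(3*t) - 8*t*e^(4*t) + 6*t*e^(3*t) + 2*e^(4*t) - 2*e^(3*t))/t^3
M′′′(t) = (64*t^3*e^(4*t) - 27*t^3*e^(3*t) - 48*t^2*e^(4*t) + 27*t^2*e^(3*t) + 24*t*e^(4*t) - 18*t*e^(3*t) - 6*e^(4*t) + 6*e^(3*t))/t^4

E[X^3] = M′′′(0) = 175/4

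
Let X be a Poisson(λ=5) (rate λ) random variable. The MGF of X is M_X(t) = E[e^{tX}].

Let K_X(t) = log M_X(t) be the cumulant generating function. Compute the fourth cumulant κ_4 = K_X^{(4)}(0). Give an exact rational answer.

M_X(t) = e^(5*e^(t) - 5)
K_X(t) = log M_X(t) = 5*e^(t) - 5
K^(4)(t) = 5*e^(t)

κ_4 = K^(4)(0) = 5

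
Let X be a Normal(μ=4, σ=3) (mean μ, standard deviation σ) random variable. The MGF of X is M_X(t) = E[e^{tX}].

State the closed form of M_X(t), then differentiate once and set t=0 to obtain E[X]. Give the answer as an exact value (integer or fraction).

E[X] = M′(0) = 4

M_X(t) = e^(9*t^2/2 + 4*t)
M′(t) = 9*t*e^(4*t)*e^(9*t^2/2) + 4*e^(4*t)*e^(9*t^2/2)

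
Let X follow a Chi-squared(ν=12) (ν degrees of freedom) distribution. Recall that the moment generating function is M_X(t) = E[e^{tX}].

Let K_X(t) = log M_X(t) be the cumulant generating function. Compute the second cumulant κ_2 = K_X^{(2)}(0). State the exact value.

κ_2 = D^2[K](0) = 24

M_X(t) = (1 - 2*t)^(-6)
K_X(t) = log M_X(t) = -6*log(1 - 2*t)
D^2[K](t) = 24/(4*t^2 - 4*t + 1)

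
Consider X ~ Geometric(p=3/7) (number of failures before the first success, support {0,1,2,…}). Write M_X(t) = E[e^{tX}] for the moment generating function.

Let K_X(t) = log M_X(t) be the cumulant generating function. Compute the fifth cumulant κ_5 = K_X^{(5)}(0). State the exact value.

κ_5 = D^5[K](0) = 35420/81

M_X(t) = 3/(7*(1 - 4*e^(t)/7))
K_X(t) = log M_X(t) = -log(1 - 4*e^(t)/7) - log(7) + log(3)
D^5[K](t) = (-1792*e^(4*t) - 34496*e^(3*t) - 60368*e^(2*t) - 9604*e^(t))/(1024*e^(5*t) - 8960*e^(4*t) + 31360*e^(3*t) - 54880*e^(2*t) + 48020*e^(t) - 16807)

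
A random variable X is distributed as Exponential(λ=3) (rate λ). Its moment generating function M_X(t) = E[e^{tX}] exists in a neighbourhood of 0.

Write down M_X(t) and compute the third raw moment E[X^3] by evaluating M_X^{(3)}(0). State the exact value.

E[X^3] = M^(3)(0) = 2/9

M_X(t) = 3/(3 - t)
M^(3)(t) = 18/(t^4 - 12*t^3 + 54*t^2 - 108*t + 81)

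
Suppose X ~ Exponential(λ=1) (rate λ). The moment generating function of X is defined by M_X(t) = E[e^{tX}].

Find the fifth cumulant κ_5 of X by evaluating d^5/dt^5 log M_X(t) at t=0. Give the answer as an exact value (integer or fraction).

M_X(t) = 1/(1 - t)
K_X(t) = log M_X(t) = -log(1 - t)
K^(5)(t) = -24/(t^5 - 5*t^4 + 10*t^3 - 10*t^2 + 5*t - 1)

κ_5 = K^(5)(0) = 24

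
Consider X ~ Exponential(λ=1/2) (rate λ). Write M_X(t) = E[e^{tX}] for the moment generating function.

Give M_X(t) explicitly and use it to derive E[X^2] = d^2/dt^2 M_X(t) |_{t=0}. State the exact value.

M_X(t) = 1/(2*(1/2 - t))
D^2[M](t) = -8/(8*t^3 - 12*t^2 + 6*t - 1)

E[X^2] = D^2[M](0) = 8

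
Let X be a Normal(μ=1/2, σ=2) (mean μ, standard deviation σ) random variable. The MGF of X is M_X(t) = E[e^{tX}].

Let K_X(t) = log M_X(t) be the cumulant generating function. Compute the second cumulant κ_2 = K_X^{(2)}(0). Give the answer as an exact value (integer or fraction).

κ_2 = D^2[K](0) = 4

M_X(t) = e^(2*t^2 + t/2)
K_X(t) = log M_X(t) = 2*t^2 + t/2
D^2[K](t) = 4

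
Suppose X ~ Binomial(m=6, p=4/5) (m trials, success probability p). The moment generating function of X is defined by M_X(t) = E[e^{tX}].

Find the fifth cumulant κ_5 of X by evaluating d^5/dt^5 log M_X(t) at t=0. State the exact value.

κ_5 = D^5[K](0) = 1656/3125

M_X(t) = (4*e^(t)/5 + 1/5)^6
K_X(t) = log M_X(t) = 6*log(4*e^(t)/5 + 1/5)
D^5[K](t) = (-1536*e^(4*t) + 4224*e^(3*t) - 1056*e^(2*t) + 24*e^(t))/(1024*e^(5*t) + 1280*e^(4*t) + 640*e^(3*t) + 160*e^(2*t) + 20*e^(t) + 1)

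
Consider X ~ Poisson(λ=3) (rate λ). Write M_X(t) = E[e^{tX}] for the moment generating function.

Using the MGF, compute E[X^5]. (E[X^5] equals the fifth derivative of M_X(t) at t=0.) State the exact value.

E[X^5] = D^5[M](0) = 1866

M_X(t) = e^(3*e^(t) - 3)
D^5[M](t) = (243*e^(5*t)*e^(3*e^(t)) + 810*e^(4*t)*e^(3*e^(t)) + 675*e^(3*t)*e^(3*e^(t)) + 135*e^(2*t)*e^(3*e^(t)) + 3*e^(t)*e^(3*e^(t)))*e^(-3)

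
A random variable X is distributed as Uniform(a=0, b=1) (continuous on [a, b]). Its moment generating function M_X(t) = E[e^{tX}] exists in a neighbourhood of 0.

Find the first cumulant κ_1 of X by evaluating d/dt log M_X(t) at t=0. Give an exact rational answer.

κ_1 = D[K](0) = 1/2

M_X(t) = (e^(t) - 1)/t
K_X(t) = log M_X(t) = -log(t) + log(e^(t) - 1)
D[K](t) = (t*e^(t) - e^(t) + 1)/(t*e^(t) - t)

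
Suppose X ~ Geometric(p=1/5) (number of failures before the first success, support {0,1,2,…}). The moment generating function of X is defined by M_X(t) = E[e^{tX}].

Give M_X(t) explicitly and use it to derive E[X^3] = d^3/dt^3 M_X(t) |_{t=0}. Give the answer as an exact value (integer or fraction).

M_X(t) = 1/(5*(1 - 4*e^(t)/5))
dM/dt = 4*e^(t)/(16*e^(2*t) - 40*e^(t) + 25)
d^2M/dt^2 = (-16*e^(2*t) - 20*e^(t))/(64*e^(3*t) - 240*e^(2*t) + 300*e^(t) - 125)
d^3M/dt^3 = (64*e^(3*t) + 320*e^(2*t) + 100*e^(t))/(256*e^(4*t) - 1280*e^(3*t) + 2400*e^(2*t) - 2000*e^(t) + 625)

E[X^3] = d^3M/dt^3 |_{t=0} = 484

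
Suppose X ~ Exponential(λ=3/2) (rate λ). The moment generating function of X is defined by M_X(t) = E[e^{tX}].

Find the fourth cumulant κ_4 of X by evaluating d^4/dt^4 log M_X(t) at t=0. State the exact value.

M_X(t) = 3/(2*(3/2 - t))
K_X(t) = log M_X(t) = -log(3/2 - t) - log(2) + log(3)
dK/dt = -2/(2*t - 3)
d^2K/dt^2 = 4/(4*t^2 - 12*t + 9)
d^3K/dt^3 = -16/(8*t^3 - 36*t^2 + 54*t - 27)
d^4K/dt^4 = 96/(16*t^4 - 96*t^3 + 216*t^2 - 216*t + 81)

κ_4 = d^4K/dt^4 |_{t=0} = 32/27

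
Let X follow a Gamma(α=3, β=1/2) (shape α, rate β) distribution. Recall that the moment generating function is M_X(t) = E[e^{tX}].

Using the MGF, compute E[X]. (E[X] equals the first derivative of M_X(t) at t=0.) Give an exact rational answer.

M_X(t) = 1/(8*(1/2 - t)^3)
M^(1)(t) = 6/(16*t^4 - 32*t^3 + 24*t^2 - 8*t + 1)

E[X] = M^(1)(0) = 6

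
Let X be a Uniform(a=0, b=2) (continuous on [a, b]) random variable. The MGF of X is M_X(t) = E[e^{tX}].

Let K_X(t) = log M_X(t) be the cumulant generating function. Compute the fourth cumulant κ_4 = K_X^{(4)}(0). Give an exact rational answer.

κ_4 = D^4[K](0) = -2/15

M_X(t) = (e^(2*t) - 1)/(2*t)
K_X(t) = log M_X(t) = -log(t) + log(e^(2*t) - 1) - log(2)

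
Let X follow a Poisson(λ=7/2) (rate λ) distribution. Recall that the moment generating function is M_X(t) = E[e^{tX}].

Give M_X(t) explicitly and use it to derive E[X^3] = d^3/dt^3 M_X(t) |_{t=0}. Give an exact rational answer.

M_X(t) = e^(7*e^(t)/2 - 7/2)
M^(3)(t) = (343*e^(3*t)*e^(7*e^(t)/2) + 294*e^(2*t)*e^(7*e^(t)/2) + 28*e^(t)*e^(7*e^(t)/2))*e^(-7/2)/8

E[X^3] = M^(3)(0) = 665/8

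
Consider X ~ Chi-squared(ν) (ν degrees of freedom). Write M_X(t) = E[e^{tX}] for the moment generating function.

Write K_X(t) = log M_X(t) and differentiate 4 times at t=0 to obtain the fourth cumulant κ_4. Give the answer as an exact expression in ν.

κ_4 = D^4[K](0) = 48*ν

M_X(t) = (1 - 2*t)^(-ν/2)
K_X(t) = log M_X(t) = -ν*log(1 - 2*t)/2
D^4[K](t) = 48*ν/(16*t^4 - 32*t^3 + 24*t^2 - 8*t + 1)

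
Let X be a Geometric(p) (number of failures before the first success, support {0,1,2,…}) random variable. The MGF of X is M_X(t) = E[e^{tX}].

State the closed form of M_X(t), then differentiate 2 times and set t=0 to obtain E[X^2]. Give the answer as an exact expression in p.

M_X(t) = p/(-(1 - p)*e^(t) + 1)
M′(t) = (-p^2*e^(t) + p*e^(t))/(p^2*e^(2*t) - 2*p*e^(2*t) + 2*p*e^(t) + e^(2*t) - 2*e^(t) + 1)

E[X^2] = M′′(0) = 1 - 3/p + 2/p^2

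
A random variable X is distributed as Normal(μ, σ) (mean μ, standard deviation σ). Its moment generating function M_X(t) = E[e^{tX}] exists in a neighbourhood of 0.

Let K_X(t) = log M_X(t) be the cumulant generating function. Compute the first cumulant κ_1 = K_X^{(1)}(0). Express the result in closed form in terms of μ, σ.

M_X(t) = e^(μ*t + σ^2*t^2/2)
K_X(t) = log M_X(t) = μ*t + σ^2*t^2/2
dK/dt = μ + σ^2*t

κ_1 = dK/dt |_{t=0} = μ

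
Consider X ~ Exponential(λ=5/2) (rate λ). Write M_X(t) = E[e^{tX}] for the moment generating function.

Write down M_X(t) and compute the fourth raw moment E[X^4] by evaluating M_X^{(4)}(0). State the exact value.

E[X^4] = d^4M/dt^4 |_{t=0} = 384/625

M_X(t) = 5/(2*(5/2 - t))
dM/dt = 10/(4*t^2 - 20*t + 25)
d^2M/dt^2 = -40/(8*t^3 - 60*t^2 + 150*t - 125)
d^3M/dt^3 = 240/(16*t^4 - 160*t^3 + 600*t^2 - 1000*t + 625)
d^4M/dt^4 = -1920/(32*t^5 - 400*t^4 + 2000*t^3 - 5000*t^2 + 6250*t - 3125)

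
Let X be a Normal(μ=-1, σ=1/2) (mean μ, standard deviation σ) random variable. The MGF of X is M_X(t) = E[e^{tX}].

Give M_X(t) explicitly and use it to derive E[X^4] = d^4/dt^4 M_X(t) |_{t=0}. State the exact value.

E[X^4] = d^4M/dt^4 |_{t=0} = 43/16

M_X(t) = e^(t^2/8 - t)
dM/dt = t*e^(-t)*e^(t^2/8)/4 - e^(-t)*e^(t^2/8)
d^2M/dt^2 = (t^2*e^(t^2/8) - 8*t*e^(t^2/8) + 20*e^(t^2/8))*e^(-t)/16
d^3M/dt^3 = (t^3*e^(t^2/8) - 12*t^2*e^(t^2/8) + 60*t*e^(t^2/8) - 112*e^(t^2/8))*e^(-t)/64
d^4M/dt^4 = (t^4*e^(t^2/8) - 16*t^3*e^(t^2/8) + 120*t^2*e^(t^2/8) - 448*t*e^(t^2/8) + 688*e^(t^2/8))*e^(-t)/256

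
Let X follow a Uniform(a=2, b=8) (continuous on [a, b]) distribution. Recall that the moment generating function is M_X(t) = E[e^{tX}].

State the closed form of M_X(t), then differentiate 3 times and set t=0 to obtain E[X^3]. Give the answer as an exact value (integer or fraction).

E[X^3] = D^3[M](0) = 170

M_X(t) = (e^(8*t) - e^(2*t))/(6*t)
D^3[M](t) = (256*t^3*e^(8*t) - 4*t^3*e^(2*t) - 96*t^2*e^(8*t) + 6*t^2*e^(2*t) + 24*t*e^(8*t) - 6*t*e^(2*t) - 3*e^(8*t) + 3*e^(2*t))/(3*t^4)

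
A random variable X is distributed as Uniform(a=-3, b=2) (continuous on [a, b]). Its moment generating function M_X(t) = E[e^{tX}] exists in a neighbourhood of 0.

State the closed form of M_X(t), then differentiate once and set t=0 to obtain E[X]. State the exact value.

E[X] = dM/dt |_{t=0} = -1/2

M_X(t) = (e^(2*t) - e^(-3*t))/(5*t)
dM/dt = (2*t*e^(5*t) + 3*t - e^(5*t) + 1)*e^(-3*t)/(5*t^2)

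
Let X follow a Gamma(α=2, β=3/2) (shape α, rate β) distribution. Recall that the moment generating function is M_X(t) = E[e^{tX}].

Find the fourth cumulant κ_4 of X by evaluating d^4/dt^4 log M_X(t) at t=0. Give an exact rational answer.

M_X(t) = 9/(4*(3/2 - t)^2)
K_X(t) = log M_X(t) = -2*log(3/2 - t) - 2*log(2) + 2*log(3)
dK/dt = -4/(2*t - 3)
d^2K/dt^2 = 8/(4*t^2 - 12*t + 9)
d^3K/dt^3 = -32/(8*t^3 - 36*t^2 + 54*t - 27)
d^4K/dt^4 = 192/(16*t^4 - 96*t^3 + 216*t^2 - 216*t + 81)

κ_4 = d^4K/dt^4 |_{t=0} = 64/27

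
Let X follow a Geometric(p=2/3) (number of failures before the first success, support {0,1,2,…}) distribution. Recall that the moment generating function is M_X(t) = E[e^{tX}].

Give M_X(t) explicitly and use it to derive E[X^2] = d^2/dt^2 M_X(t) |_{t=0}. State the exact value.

M_X(t) = 2/(3*(1 - e^(t)/3))
M^(2)(t) = (-2*e^(2*t) - 6*e^(t))/(e^(3*t) - 9*e^(2*t) + 27*e^(t) - 27)

E[X^2] = M^(2)(0) = 1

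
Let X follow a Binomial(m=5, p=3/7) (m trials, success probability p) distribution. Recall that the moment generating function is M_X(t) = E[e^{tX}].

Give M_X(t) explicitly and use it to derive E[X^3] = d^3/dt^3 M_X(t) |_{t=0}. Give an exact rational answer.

M_X(t) = (3*e^(t)/7 + 4/7)^5
D^3[M](t) = 30375*e^(5*t)/16807 + 103680*e^(4*t)/16807 + 116640*e^(3*t)/16807 + 46080*e^(2*t)/16807 + 3840*e^(t)/16807

E[X^3] = D^3[M](0) = 6135/343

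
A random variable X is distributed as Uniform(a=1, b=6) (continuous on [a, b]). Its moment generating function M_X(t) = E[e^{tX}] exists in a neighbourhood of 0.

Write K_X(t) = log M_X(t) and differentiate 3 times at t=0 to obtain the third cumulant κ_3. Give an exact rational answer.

M_X(t) = (e^(6*t) - e^(t))/(5*t)
K_X(t) = log M_X(t) = -log(t) + log(e^(6*t) - e^(t)) - log(5)
D^3[K](t) = (125*t^3*e^(10*t) + 125*t^3*e^(5*t) - 2*e^(15*t) + 6*e^(10*t) - 6*e^(5*t) + 2)/(t^3*e^(15*t) - 3*t^3*e^(10*t) + 3*t^3*e^(5*t) - t^3)

κ_3 = D^3[K](0) = 0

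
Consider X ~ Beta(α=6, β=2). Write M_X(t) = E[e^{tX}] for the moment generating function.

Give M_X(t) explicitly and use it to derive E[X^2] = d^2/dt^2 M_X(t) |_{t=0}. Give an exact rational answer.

E[X^2] = D^2[M](0) = 7/12

M_X(t) = ₁F₁(6; 8; t)
D^2[M](t) = 7*₁F₁(8; 10; t)/12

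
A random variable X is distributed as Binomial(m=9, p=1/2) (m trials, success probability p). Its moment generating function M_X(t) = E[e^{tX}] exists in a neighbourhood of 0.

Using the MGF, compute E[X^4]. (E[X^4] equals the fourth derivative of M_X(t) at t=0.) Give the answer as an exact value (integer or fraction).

M_X(t) = (e^(t)/2 + 1/2)^9
D^4[M](t) = 6561*e^(9*t)/512 + 72*e^(8*t) + 21609*e^(7*t)/128 + 1701*e^(6*t)/8 + 39375*e^(5*t)/256 + 63*e^(4*t) + 1701*e^(3*t)/128 + 9*e^(2*t)/8 + 9*e^(t)/512

E[X^4] = D^4[M](0) = 1395/2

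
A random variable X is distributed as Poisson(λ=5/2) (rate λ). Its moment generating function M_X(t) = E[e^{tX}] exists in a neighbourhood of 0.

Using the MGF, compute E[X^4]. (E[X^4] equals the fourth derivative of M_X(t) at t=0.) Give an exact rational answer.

M_X(t) = e^(5*e^(t)/2 - 5/2)
dM/dt = 5*e^(-5/2)*e^(t)*e^(5*e^(t)/2)/2
d^2M/dt^2 = (25*e^(2*t)*e^(5*e^(t)/2) + 10*e^(t)*e^(5*e^(t)/2))*e^(-5/2)/4
d^3M/dt^3 = (125*e^(3*t)*e^(5*e^(t)/2) + 150*e^(2*t)*e^(5*e^(t)/2) + 20*e^(t)*e^(5*e^(t)/2))*e^(-5/2)/8
d^4M/dt^4 = (625*e^(4*t)*e^(5*e^(t)/2) + 1500*e^(3*t)*e^(5*e^(t)/2) + 700*e^(2*t)*e^(5*e^(t)/2) + 40*e^(t)*e^(5*e^(t)/2))*e^(-5/2)/16

E[X^4] = d^4M/dt^4 |_{t=0} = 2865/16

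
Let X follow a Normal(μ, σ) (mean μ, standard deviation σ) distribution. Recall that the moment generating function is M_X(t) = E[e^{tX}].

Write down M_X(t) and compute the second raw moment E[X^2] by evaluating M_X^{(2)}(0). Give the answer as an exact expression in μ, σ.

E[X^2] = M^(2)(0) = μ^2 + σ^2

M_X(t) = e^(μ*t + σ^2*t^2/2)
M^(2)(t) = μ^2*e^(μ*t)*e^(σ^2*t^2/2) + 2*μ*σ^2*t*e^(μ*t)*e^(σ^2*t^2/2) + σ^4*t^2*e^(μ*t)*e^(σ^2*t^2/2) + σ^2*e^(μ*t)*e^(σ^2*t^2/2)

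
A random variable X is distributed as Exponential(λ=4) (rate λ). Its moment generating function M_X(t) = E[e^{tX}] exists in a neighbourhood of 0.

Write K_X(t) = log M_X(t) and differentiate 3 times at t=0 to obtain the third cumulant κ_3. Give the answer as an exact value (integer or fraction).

κ_3 = d^3K/dt^3 |_{t=0} = 1/32

M_X(t) = 4/(4 - t)
K_X(t) = log M_X(t) = -log(4 - t) + 2*log(2)
dK/dt = -1/(t - 4)
d^2K/dt^2 = 1/(t^2 - 8*t + 16)
d^3K/dt^3 = -2/(t^3 - 12*t^2 + 48*t - 64)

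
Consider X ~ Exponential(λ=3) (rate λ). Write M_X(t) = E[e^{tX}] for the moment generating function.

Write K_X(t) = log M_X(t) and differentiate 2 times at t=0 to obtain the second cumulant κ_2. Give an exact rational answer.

M_X(t) = 3/(3 - t)
K_X(t) = log M_X(t) = -log(3 - t) + log(3)
K′(t) = -1/(t - 3)
K′′(t) = 1/(t^2 - 6*t + 9)

κ_2 = K′′(0) = 1/9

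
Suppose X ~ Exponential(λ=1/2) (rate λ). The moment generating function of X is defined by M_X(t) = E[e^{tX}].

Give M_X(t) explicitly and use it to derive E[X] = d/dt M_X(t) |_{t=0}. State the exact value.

E[X] = M′(0) = 2

M_X(t) = 1/(2*(1/2 - t))
M′(t) = 2/(4*t^2 - 4*t + 1)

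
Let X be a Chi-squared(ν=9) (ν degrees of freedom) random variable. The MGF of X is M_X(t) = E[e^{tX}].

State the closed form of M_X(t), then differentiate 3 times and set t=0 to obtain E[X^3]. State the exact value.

M_X(t) = (1 - 2*t)^(-9/2)
dM/dt = -9/(32*t^5*√(1 - 2*t) - 80*t^4*√(1 - 2*t) + 80*t^3*√(1 - 2*t) - 40*t^2*√(1 - 2*t) + 10*t*√(1 - 2*t) - √(1 - 2*t))
d^2M/dt^2 = 99/(64*t^6*√(1 - 2*t) - 192*t^5*√(1 - 2*t) + 240*t^4*√(1 - 2*t) - 160*t^3*√(1 - 2*t) + 60*t^2*√(1 - 2*t) - 12*t*√(1 - 2*t) + √(1 - 2*t))

E[X^3] = d^3M/dt^3 |_{t=0} = 1287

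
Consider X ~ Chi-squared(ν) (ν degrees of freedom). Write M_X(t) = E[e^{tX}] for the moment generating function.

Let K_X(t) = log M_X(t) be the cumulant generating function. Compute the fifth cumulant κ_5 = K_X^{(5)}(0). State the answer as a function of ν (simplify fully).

κ_5 = d^5K/dt^5 |_{t=0} = 384*ν

M_X(t) = (1 - 2*t)^(-ν/2)
K_X(t) = log M_X(t) = -ν*log(1 - 2*t)/2
dK/dt = -ν/(2*t - 1)
d^2K/dt^2 = 2*ν/(4*t^2 - 4*t + 1)
d^3K/dt^3 = -8*ν/(8*t^3 - 12*t^2 + 6*t - 1)
d^4K/dt^4 = 48*ν/(16*t^4 - 32*t^3 + 24*t^2 - 8*t + 1)
d^5K/dt^5 = -384*ν/(32*t^5 - 80*t^4 + 80*t^3 - 40*t^2 + 10*t - 1)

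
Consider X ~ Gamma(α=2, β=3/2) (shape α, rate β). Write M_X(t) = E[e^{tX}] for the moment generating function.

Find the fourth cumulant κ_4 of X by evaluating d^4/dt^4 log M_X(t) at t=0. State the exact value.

κ_4 = K^(4)(0) = 64/27

M_X(t) = 9/(4*(3/2 - t)^2)
K_X(t) = log M_X(t) = -2*log(3/2 - t) - 2*log(2) + 2*log(3)
K^(4)(t) = 192/(16*t^4 - 96*t^3 + 216*t^2 - 216*t + 81)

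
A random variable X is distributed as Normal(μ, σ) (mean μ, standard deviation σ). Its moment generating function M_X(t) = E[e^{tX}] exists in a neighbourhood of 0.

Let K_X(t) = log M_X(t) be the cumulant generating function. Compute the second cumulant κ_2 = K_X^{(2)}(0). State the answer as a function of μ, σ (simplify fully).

M_X(t) = e^(μ*t + σ^2*t^2/2)
K_X(t) = log M_X(t) = μ*t + σ^2*t^2/2
K′(t) = μ + σ^2*t
K′′(t) = σ^2

κ_2 = K′′(0) = σ^2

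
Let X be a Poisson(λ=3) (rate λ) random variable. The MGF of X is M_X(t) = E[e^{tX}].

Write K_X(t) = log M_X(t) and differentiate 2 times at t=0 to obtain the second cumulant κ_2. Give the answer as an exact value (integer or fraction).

M_X(t) = e^(3*e^(t) - 3)
K_X(t) = log M_X(t) = 3*e^(t) - 3
K^(2)(t) = 3*e^(t)

κ_2 = K^(2)(0) = 3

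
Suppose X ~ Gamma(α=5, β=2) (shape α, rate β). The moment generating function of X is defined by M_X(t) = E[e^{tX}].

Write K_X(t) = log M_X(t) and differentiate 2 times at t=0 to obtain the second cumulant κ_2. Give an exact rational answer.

κ_2 = d^2K/dt^2 |_{t=0} = 5/4

M_X(t) = 32/(2 - t)^5
K_X(t) = log M_X(t) = -5*log(2 - t) + 5*log(2)
dK/dt = -5/(t - 2)
d^2K/dt^2 = 5/(t^2 - 4*t + 4)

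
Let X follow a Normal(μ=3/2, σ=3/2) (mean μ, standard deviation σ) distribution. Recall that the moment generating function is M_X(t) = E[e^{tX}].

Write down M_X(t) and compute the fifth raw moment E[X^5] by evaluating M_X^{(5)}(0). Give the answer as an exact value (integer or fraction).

E[X^5] = d^5M/dt^5 |_{t=0} = 3159/16

M_X(t) = e^(9*t^2/8 + 3*t/2)
dM/dt = 9*t*e^(3*t/2)*e^(9*t^2/8)/4 + 3*e^(3*t/2)*e^(9*t^2/8)/2
d^2M/dt^2 = 81*t^2*e^(3*t/2)*e^(9*t^2/8)/16 + 27*t*e^(3*t/2)*e^(9*t^2/8)/4 + 9*e^(3*t/2)*e^(9*t^2/8)/2
d^3M/dt^3 = 729*t^3*e^(3*t/2)*e^(9*t^2/8)/64 + 729*t^2*e^(3*t/2)*e^(9*t^2/8)/32 + 243*t*e^(3*t/2)*e^(9*t^2/8)/8 + 27*e^(3*t/2)*e^(9*t^2/8)/2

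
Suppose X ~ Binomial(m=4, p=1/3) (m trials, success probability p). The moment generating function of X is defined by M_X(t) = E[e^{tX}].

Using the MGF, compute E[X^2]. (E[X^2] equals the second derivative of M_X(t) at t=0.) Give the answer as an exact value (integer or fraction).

E[X^2] = D^2[M](0) = 8/3

M_X(t) = (e^(t)/3 + 2/3)^4
D^2[M](t) = 16*e^(4*t)/81 + 8*e^(3*t)/9 + 32*e^(2*t)/27 + 32*e^(t)/81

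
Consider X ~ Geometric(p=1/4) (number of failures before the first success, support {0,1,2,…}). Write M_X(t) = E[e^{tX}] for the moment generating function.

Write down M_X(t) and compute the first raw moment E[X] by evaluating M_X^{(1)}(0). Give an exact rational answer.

M_X(t) = 1/(4*(1 - 3*e^(t)/4))
dM/dt = 3*e^(t)/(9*e^(2*t) - 24*e^(t) + 16)

E[X] = dM/dt |_{t=0} = 3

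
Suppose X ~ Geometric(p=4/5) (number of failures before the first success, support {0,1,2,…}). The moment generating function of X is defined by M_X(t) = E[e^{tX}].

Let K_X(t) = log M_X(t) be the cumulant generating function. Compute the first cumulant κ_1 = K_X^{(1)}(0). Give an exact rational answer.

κ_1 = K^(1)(0) = 1/4

M_X(t) = 4/(5*(1 - e^(t)/5))
K_X(t) = log M_X(t) = -log(1 - e^(t)/5) - log(5) + 2*log(2)
K^(1)(t) = -e^(t)/(e^(t) - 5)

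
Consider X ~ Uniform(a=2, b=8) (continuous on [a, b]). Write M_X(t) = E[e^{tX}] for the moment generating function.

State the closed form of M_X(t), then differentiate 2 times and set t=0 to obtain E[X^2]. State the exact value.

E[X^2] = M′′(0) = 28

M_X(t) = (e^(8*t) - e^(2*t))/(6*t)
M′(t) = (8*t*e^(8*t) - 2*t*e^(2*t) - e^(8*t) + e^(2*t))/(6*t^2)
M′′(t) = (32*t^2*e^(8*t) - 2*t^2*e^(2*t) - 8*t*e^(8*t) + 2*t*e^(2*t) + e^(8*t) - e^(2*t))/(3*t^3)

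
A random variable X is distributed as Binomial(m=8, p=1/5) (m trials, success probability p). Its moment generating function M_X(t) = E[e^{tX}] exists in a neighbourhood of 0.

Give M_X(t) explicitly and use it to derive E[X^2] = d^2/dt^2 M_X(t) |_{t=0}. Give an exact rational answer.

M_X(t) = (e^(t)/5 + 4/5)^8

E[X^2] = M′′(0) = 96/25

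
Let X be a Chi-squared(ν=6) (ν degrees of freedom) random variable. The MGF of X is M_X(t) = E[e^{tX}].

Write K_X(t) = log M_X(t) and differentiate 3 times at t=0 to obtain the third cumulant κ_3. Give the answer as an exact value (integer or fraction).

κ_3 = D^3[K](0) = 48

M_X(t) = (1 - 2*t)^(-3)
K_X(t) = log M_X(t) = -3*log(1 - 2*t)
D^3[K](t) = -48/(8*t^3 - 12*t^2 + 6*t - 1)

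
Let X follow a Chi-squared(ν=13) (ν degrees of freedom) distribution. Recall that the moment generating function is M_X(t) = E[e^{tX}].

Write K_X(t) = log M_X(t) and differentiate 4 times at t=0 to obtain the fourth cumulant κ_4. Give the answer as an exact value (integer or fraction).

M_X(t) = (1 - 2*t)^(-13/2)
K_X(t) = log M_X(t) = -13*log(1 - 2*t)/2
dK/dt = -13/(2*t - 1)
d^2K/dt^2 = 26/(4*t^2 - 4*t + 1)
d^3K/dt^3 = -104/(8*t^3 - 12*t^2 + 6*t - 1)
d^4K/dt^4 = 624/(16*t^4 - 32*t^3 + 24*t^2 - 8*t + 1)

κ_4 = d^4K/dt^4 |_{t=0} = 624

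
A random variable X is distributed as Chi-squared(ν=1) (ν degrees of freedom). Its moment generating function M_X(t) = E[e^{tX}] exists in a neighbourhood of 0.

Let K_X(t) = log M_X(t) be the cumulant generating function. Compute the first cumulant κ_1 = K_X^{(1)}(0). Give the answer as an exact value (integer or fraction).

M_X(t) = 1/√(1 - 2*t)
K_X(t) = log M_X(t) = -log(1 - 2*t)/2
K′(t) = -1/(2*t - 1)

κ_1 = K′(0) = 1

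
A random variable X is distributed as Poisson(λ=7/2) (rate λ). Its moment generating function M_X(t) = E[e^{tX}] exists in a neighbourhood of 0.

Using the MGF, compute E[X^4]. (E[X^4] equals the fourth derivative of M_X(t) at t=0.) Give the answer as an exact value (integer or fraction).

M_X(t) = e^(7*e^(t)/2 - 7/2)
dM/dt = 7*e^(-7/2)*e^(t)*e^(7*e^(t)/2)/2
d^2M/dt^2 = (49*e^(2*t)*e^(7*e^(t)/2) + 14*e^(t)*e^(7*e^(t)/2))*e^(-7/2)/4
d^3M/dt^3 = (343*e^(3*t)*e^(7*e^(t)/2) + 294*e^(2*t)*e^(7*e^(t)/2) + 28*e^(t)*e^(7*e^(t)/2))*e^(-7/2)/8
d^4M/dt^4 = (2401*e^(4*t)*e^(7*e^(t)/2) + 4116*e^(3*t)*e^(7*e^(t)/2) + 1372*e^(2*t)*e^(7*e^(t)/2) + 56*e^(t)*e^(7*e^(t)/2))*e^(-7/2)/16

E[X^4] = d^4M/dt^4 |_{t=0} = 7945/16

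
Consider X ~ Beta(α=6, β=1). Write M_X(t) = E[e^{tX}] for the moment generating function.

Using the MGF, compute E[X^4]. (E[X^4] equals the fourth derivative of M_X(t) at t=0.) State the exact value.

E[X^4] = M^(4)(0) = 3/5

M_X(t) = ₁F₁(6; 7; t)
M^(4)(t) = 3*₁F₁(10; 11; t)/5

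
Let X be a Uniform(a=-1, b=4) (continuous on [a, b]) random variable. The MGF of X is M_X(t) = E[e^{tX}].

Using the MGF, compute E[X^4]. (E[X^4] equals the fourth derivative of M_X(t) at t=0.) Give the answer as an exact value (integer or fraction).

M_X(t) = (e^(4*t) - e^(-t))/(5*t)
M′(t) = (4*t*e^(5*t) + t - e^(5*t) + 1)*e^(-t)/(5*t^2)
M′′(t) = (16*t^2*e^(5*t) - t^2 - 8*t*e^(5*t) - 2*t + 2*e^(5*t) - 2)*e^(-t)/(5*t^3)
M′′′(t) = (64*t^3*e^(5*t) + t^3 - 48*t^2*e^(5*t) + 3*t^2 + 24*t*e^(5*t) + 6*t - 6*e^(5*t) + 6)*e^(-t)/(5*t^4)
M′′′′(t) = (256*t^4*e^(5*t) - t^4 - 256*t^3*e^(5*t) - 4*t^3 + 192*t^2*e^(5*t) - 12*t^2 - 96*t*e^(5*t) - 24*t + 24*e^(5*t) - 24)*e^(-t)/(5*t^5)

E[X^4] = M′′′′(0) = 41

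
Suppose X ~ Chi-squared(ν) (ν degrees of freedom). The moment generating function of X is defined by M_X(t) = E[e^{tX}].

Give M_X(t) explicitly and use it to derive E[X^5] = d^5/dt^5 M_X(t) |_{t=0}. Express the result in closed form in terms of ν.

E[X^5] = d^5M/dt^5 |_{t=0} = ν*(ν^4 + 20*ν^3 + 140*ν^2 + 400*ν + 384)

M_X(t) = (1 - 2*t)^(-ν/2)
dM/dt = -ν/(2*t*(1 - 2*t)^(ν/2) - (1 - 2*t)^(ν/2))
d^2M/dt^2 = (ν^2 + 2*ν)/(4*t^2*(1 - 2*t)^(ν/2) - 4*t*(1 - 2*t)^(ν/2) + (1 - 2*t)^(ν/2))
d^3M/dt^3 = (-ν^3 - 6*ν^2 - 8*ν)/(8*t^3*(1 - 2*t)^(ν/2) - 12*t^2*(1 - 2*t)^(ν/2) + 6*t*(1 - 2*t)^(ν/2) - (1 - 2*t)^(ν/2))
d^4M/dt^4 = (ν^4 + 12*ν^3 + 44*ν^2 + 48*ν)/(16*t^4*(1 - 2*t)^(ν/2) - 32*t^3*(1 - 2*t)^(ν/2) + 24*t^2*(1 - 2*t)^(ν/2) - 8*t*(1 - 2*t)^(ν/2) + (1 - 2*t)^(ν/2))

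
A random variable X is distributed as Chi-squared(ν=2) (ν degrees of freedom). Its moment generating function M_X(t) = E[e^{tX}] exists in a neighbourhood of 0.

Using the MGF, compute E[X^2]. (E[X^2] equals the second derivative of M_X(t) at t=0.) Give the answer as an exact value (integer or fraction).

M_X(t) = 1/(1 - 2*t)
M′(t) = 2/(4*t^2 - 4*t + 1)
M′′(t) = -8/(8*t^3 - 12*t^2 + 6*t - 1)

E[X^2] = M′′(0) = 8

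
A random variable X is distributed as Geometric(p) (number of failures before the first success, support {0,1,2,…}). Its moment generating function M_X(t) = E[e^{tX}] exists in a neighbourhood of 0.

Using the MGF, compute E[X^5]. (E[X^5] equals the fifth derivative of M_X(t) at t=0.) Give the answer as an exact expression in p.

E[X^5] = D^5[M](0) = -1 + 31/p - 180/p^2 + 390/p^3 - 360/p^4 + 120/p^5

M_X(t) = p/(-(1 - p)*e^(t) + 1)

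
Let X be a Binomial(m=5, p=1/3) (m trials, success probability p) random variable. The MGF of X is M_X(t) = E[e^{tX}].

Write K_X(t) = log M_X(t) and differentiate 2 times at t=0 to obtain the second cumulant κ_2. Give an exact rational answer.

M_X(t) = (e^(t)/3 + 2/3)^5
K_X(t) = log M_X(t) = 5*log(e^(t)/3 + 2/3)
K′(t) = 5*e^(t)/(e^(t) + 2)
K′′(t) = 10*e^(t)/(e^(2*t) + 4*e^(t) + 4)

κ_2 = K′′(0) = 10/9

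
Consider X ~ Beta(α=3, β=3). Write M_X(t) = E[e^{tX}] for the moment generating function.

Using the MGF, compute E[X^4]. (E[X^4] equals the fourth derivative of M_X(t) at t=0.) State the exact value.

E[X^4] = D^4[M](0) = 5/42

M_X(t) = ₁F₁(3; 6; t)
D^4[M](t) = 5*₁F₁(7; 10; t)/42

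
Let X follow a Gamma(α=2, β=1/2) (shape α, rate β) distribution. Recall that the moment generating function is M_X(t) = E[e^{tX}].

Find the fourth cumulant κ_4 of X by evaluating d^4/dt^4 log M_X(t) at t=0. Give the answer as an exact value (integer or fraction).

κ_4 = K′′′′(0) = 192

M_X(t) = 1/(4*(1/2 - t)^2)
K_X(t) = log M_X(t) = -2*log(1/2 - t) - 2*log(2)
K′(t) = -4/(2*t - 1)
K′′(t) = 8/(4*t^2 - 4*t + 1)
K′′′(t) = -32/(8*t^3 - 12*t^2 + 6*t - 1)
K′′′′(t) = 192/(16*t^4 - 32*t^3 + 24*t^2 - 8*t + 1)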